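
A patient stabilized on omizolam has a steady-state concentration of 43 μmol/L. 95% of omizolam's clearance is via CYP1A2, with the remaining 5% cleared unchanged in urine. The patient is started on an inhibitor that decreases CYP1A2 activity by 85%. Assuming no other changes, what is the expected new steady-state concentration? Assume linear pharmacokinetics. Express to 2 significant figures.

2.2 × 10² μmol/L

The CYP1A2 pathway (95% of clearance) is reduced to 0.15× activity: 0.95 × 0.15 = 0.1425.
The remaining 5% of clearance is unaffected.
New clearance relative to baseline: 0.1425 + 0.05 = 0.1925.
With dosing unchanged, steady-state concentration scales as 1/CL: 43 / 0.1925 = 2.2 × 10² μmol/L.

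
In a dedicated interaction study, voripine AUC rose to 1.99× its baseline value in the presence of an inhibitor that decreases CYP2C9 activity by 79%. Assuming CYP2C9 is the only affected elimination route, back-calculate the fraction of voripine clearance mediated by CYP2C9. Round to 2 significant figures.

CL'/CL = 1 / 1.99 = 0.5025
0.21·fm + (1 − fm) = 0.5025
fm = (0.5025 − 1) / (0.21 − 1) = 0.63

0.63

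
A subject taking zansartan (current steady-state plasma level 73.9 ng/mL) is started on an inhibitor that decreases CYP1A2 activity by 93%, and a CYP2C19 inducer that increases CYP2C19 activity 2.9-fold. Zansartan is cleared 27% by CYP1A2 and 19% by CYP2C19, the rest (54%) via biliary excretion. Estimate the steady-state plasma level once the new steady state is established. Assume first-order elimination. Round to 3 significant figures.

66.6 ng/mL

The CYP1A2 pathway (27% of clearance) falls to 0.07× activity: 0.27 × 0.07 = 0.0189.
The CYP2C19 pathway (19% of clearance) is boosted to 2.9× activity: 0.19 × 2.9 = 0.551.
The remaining 54% of clearance is unaffected.
CL_new/CL_old = 0.0189 + 0.551 + 0.54 = 1.1099.
Dividing the baseline by the relative clearance: 73.9 / 1.1099 = 66.6 ng/mL.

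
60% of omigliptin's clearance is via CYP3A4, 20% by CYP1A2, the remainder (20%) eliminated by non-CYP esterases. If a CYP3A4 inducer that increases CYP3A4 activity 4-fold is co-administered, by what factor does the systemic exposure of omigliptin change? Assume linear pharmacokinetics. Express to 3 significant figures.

0.357

The CYP3A4 pathway (60% of clearance) is boosted to 4× activity: 0.6 × 4 = 2.4.
CYP1A2 (20%) and the residual 20% are unaffected.
Relative clearance = 2.4 + 0.2 + 0.2 = 2.8.
Systemic exposure is inversely proportional to clearance, so the fold-change is 1 / 2.8 = 0.357.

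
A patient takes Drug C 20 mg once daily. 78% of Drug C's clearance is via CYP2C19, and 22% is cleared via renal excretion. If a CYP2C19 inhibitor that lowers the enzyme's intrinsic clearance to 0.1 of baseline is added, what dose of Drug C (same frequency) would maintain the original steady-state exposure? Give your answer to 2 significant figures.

The CYP2C19 pathway (78% of clearance) is reduced to 0.1× activity: 0.78 × 0.1 = 0.078.
Non-CYP routes (22%) are unchanged.
CL_new/CL_old = 0.078 + 0.22 = 0.298.
To maintain the same steady-state level, dose must scale with clearance: new dose = 20 × 0.298 = 6.0 mg.

6.0 mg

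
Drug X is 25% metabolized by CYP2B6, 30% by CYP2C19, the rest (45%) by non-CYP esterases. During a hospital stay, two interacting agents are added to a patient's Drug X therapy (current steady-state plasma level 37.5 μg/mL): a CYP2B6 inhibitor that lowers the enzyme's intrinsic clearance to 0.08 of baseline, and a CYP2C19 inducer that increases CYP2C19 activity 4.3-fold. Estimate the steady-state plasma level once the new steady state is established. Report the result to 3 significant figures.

21.3 μg/mL

The CYP2B6 pathway (25% of clearance) falls to 0.08× activity: 0.25 × 0.08 = 0.02.
The CYP2C19 pathway (30% of clearance) is boosted to 4.3× activity: 0.3 × 4.3 = 1.29.
The remaining 45% of clearance is unaffected.
Relative clearance = 0.02 + 1.29 + 0.45 = 1.76.
New steady-state plasma level = 37.5 / 1.76 = 21.3 μg/mL (concentration scales inversely with clearance).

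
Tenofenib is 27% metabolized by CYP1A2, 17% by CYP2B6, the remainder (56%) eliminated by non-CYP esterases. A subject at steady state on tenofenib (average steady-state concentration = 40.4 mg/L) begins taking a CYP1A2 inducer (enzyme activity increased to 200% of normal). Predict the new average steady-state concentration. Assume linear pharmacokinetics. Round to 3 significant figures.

CYP1A2: 0.27 × 2 = 0.54
CYP2B6: 0.17 (unchanged)
Other: 0.56 (unchanged)
Relative clearance = 0.54 + 0.17 + 0.56 = 1.27.
New average steady-state concentration = baseline ÷ relative clearance = 40.4 / 1.27 = 31.8 mg/L.

31.8 mg/L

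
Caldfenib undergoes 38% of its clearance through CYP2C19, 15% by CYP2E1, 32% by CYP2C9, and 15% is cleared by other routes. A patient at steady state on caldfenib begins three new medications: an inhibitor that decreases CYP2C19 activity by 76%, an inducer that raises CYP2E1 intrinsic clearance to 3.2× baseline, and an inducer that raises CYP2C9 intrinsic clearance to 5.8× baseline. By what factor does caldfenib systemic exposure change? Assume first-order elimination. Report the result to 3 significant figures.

0.388

The CYP2C19 pathway (38% of clearance) drops to 0.24× activity: 0.38 × 0.24 = 0.0912.
The CYP2E1 pathway (15% of clearance) is boosted to 3.2× activity: 0.15 × 3.2 = 0.48.
The CYP2C9 pathway (32% of clearance) increases to 5.8× activity: 0.32 × 5.8 = 1.856.
The remaining 15% of clearance is unaffected.
Relative clearance = 0.0912 + 0.48 + 1.856 + 0.15 = 2.5772.
Because systemic exposure varies inversely with clearance, the combined effect is 1 / 2.5772 = 0.388.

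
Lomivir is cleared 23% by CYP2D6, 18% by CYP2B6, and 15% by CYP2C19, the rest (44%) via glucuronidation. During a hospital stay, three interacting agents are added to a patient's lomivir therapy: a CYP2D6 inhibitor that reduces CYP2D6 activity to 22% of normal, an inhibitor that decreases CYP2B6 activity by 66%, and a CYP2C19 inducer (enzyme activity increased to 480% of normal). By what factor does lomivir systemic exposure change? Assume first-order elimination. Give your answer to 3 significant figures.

The CYP2D6 pathway (23% of clearance) is reduced to 0.22× activity: 0.23 × 0.22 = 0.0506.
The CYP2B6 pathway (18% of clearance) drops to 0.34× activity: 0.18 × 0.34 = 0.0612.
The CYP2C19 pathway (15% of clearance) increases to 4.8× activity: 0.15 × 4.8 = 0.72.
The remaining 44% of clearance is unaffected.
Relative clearance = 0.0506 + 0.0612 + 0.72 + 0.44 = 1.2718.
Net systemic exposure ratio = 1 / 1.2718 = 0.786.

0.786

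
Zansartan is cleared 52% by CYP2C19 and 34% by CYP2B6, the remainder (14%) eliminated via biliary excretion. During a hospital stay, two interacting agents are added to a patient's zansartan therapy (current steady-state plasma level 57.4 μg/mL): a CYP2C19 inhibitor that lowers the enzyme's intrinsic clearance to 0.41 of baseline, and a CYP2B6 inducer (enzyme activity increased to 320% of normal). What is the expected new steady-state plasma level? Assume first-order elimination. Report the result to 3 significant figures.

CYP2C19: 0.52 × 0.41 = 0.2132
CYP2B6: 0.34 × 3.2 = 1.088
Other: 0.14 (unchanged)
New clearance relative to baseline: 0.2132 + 1.088 + 0.14 = 1.4412.
New steady-state plasma level = 57.4 / 1.4412 = 39.8 μg/mL (concentration scales inversely with clearance).

39.8 μg/mL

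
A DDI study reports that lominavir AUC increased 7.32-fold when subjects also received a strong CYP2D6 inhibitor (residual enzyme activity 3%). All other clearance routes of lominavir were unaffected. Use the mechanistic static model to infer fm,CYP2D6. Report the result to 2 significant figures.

0.89

Write x for the fraction cleared via CYP2D6. The observed AUC change means clearance fell to 1/7.32 = 0.1366 of baseline.
Only the CYP2D6 route changed, so 0.1366 = x·0.03 + (1 − x), giving x = 0.89.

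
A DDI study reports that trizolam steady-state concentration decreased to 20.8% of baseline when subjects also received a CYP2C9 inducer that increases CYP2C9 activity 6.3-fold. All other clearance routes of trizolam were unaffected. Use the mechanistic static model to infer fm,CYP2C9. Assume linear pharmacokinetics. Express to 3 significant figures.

0.718

CL'/CL = 1 / 0.208 = 4.808
6.3·fm + (1 − fm) = 4.808
fm = (4.808 − 1) / (6.3 − 1) = 0.718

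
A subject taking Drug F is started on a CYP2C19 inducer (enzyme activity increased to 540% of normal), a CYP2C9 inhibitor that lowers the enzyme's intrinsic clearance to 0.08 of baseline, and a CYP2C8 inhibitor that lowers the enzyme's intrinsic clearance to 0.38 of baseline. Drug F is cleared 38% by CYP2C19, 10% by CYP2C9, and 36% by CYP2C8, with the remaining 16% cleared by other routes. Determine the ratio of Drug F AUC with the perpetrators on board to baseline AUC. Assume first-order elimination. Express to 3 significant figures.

0.424

The CYP2C19 pathway (38% of clearance) increases to 5.4× activity: 0.38 × 5.4 = 2.052.
The CYP2C9 pathway (10% of clearance) is reduced to 0.08× activity: 0.1 × 0.08 = 0.008.
The CYP2C8 pathway (36% of clearance) falls to 0.38× activity: 0.36 × 0.38 = 0.1368.
The remaining 16% of clearance is unaffected.
Relative clearance = 2.052 + 0.008 + 0.1368 + 0.16 = 2.3568.
Net AUC ratio = 1 / 2.3568 = 0.424.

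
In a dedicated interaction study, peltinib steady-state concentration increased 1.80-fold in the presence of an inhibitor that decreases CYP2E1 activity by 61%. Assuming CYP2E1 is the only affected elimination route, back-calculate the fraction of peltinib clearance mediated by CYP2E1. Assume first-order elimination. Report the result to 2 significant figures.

0.73

Let x = fm,CYP2E1. Because steady-state concentration ∝ 1/CL, relative clearance fell to 1/1.80 = 0.5556.
Setting x·0.39 + (1 − x) = 0.5556 and solving: x = (0.5556 − 1)/(0.39 − 1) = 0.73.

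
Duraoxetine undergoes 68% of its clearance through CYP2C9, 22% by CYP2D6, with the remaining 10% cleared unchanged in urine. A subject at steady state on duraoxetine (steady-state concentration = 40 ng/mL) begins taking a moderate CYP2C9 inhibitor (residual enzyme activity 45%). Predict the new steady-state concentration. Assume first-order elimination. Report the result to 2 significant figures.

64 ng/mL

The CYP2C9 pathway (68% of clearance) drops to 0.45× activity: 0.68 × 0.45 = 0.306.
CYP2D6 (22%) and the residual 10% are unaffected.
New clearance relative to baseline: 0.306 + 0.22 + 0.1 = 0.626.
Steady-state concentration ∝ 1/CL, so new value = 40 / 0.626 = 64 ng/mL.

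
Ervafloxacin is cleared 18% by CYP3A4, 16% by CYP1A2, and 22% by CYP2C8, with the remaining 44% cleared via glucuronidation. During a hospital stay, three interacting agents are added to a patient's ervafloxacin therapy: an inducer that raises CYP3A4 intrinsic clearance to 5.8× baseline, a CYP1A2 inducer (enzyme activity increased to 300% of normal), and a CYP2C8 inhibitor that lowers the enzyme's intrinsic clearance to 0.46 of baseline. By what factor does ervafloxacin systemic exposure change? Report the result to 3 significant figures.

The CYP3A4 pathway (18% of clearance) rises to 5.8× activity: 0.18 × 5.8 = 1.044.
The CYP1A2 pathway (16% of clearance) rises to 3× activity: 0.16 × 3 = 0.48.
The CYP2C8 pathway (22% of clearance) is reduced to 0.46× activity: 0.22 × 0.46 = 0.1012.
Non-CYP routes (44%) are unchanged.
New clearance relative to baseline: 1.044 + 0.48 + 0.1012 + 0.44 = 2.0652.
Net systemic exposure ratio = 1 / 2.0652 = 0.484.

0.484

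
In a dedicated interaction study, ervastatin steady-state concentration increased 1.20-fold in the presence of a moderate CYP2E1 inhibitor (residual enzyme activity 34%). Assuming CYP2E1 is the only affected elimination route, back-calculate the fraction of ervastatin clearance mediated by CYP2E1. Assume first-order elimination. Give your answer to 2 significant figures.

Let x = fm,CYP2E1. Because steady-state concentration ∝ 1/CL, relative clearance fell to 1/1.20 = 0.8333.
Only the CYP2E1 route changed, so 0.8333 = x·0.34 + (1 − x), giving x = 0.25.

0.25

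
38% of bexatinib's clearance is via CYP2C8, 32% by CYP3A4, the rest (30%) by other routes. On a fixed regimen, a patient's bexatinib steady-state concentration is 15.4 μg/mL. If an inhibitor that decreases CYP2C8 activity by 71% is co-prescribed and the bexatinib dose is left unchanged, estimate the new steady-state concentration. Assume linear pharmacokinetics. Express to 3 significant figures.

21.1 μg/mL

The CYP2C8 pathway (38% of clearance) is reduced to 0.29× activity: 0.38 × 0.29 = 0.1102.
CYP3A4 (32%) and the residual 30% are unaffected.
Relative clearance = 0.1102 + 0.32 + 0.3 = 0.7302.
Steady-state concentration ∝ 1/CL, so new value = 15.4 / 0.7302 = 21.1 μg/mL.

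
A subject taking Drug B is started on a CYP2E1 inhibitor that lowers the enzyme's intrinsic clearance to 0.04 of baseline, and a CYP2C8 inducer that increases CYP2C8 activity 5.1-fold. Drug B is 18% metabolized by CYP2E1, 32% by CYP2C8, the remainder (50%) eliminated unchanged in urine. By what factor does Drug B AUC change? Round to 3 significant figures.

0.467

The CYP2E1 pathway (18% of clearance) drops to 0.04× activity: 0.18 × 0.04 = 0.0072.
The CYP2C8 pathway (32% of clearance) rises to 5.1× activity: 0.32 × 5.1 = 1.632.
The remaining 50% of clearance is unaffected.
Relative clearance = 0.0072 + 1.632 + 0.5 = 2.1392.
Because AUC varies inversely with clearance, the combined effect is 1 / 2.1392 = 0.467.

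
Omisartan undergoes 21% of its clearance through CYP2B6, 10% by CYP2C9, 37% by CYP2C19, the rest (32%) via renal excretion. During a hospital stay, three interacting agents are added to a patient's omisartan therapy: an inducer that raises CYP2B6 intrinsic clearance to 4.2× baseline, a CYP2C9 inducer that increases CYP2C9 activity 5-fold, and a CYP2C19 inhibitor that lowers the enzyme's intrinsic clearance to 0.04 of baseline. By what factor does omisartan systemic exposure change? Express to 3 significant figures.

CYP2B6: 0.21 × 4.2 = 0.882
CYP2C9: 0.1 × 5 = 0.5
CYP2C19: 0.37 × 0.04 = 0.0148
Other: 0.32 (unchanged)
New clearance relative to baseline: 0.882 + 0.5 + 0.0148 + 0.32 = 1.7168.
Because systemic exposure varies inversely with clearance, the combined effect is 1 / 1.7168 = 0.582.

0.582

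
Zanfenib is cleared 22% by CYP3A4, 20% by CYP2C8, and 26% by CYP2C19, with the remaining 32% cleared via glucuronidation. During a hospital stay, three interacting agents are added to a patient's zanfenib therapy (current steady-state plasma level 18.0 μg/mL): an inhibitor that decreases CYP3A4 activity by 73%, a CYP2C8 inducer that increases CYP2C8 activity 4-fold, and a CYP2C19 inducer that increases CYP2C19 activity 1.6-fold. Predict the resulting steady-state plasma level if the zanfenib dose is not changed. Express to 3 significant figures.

11.3 μg/mL

The CYP3A4 pathway (22% of clearance) falls to 0.27× activity: 0.22 × 0.27 = 0.0594.
The CYP2C8 pathway (20% of clearance) rises to 4× activity: 0.2 × 4 = 0.8.
The CYP2C19 pathway (26% of clearance) rises to 1.6× activity: 0.26 × 1.6 = 0.416.
Non-CYP routes (32%) are unchanged.
New clearance relative to baseline: 0.0594 + 0.8 + 0.416 + 0.32 = 1.5954.
Dividing the baseline by the relative clearance: 18.0 / 1.5954 = 11.3 μg/mL.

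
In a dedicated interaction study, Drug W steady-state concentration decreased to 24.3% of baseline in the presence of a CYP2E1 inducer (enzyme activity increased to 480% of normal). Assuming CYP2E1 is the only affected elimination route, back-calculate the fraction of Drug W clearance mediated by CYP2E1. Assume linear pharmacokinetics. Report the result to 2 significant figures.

0.82

Let fm be the CYP2E1 fraction. New clearance relative to baseline = fm × 4.8 + (1 − fm).
Steady-state concentration ratio = 1 / (new CL fraction), so new CL fraction = 1 / 0.243 = 4.115.
fm × 4.8 + 1 − fm = 4.115  ⇒  fm × (4.8 − 1) = 3.115  ⇒  fm = 0.82.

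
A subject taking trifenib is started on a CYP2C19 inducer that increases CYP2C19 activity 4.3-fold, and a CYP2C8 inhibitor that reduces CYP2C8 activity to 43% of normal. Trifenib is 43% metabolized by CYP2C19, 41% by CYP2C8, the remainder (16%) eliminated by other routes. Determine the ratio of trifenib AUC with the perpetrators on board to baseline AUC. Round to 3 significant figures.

The CYP2C19 pathway (43% of clearance) increases to 4.3× activity: 0.43 × 4.3 = 1.849.
The CYP2C8 pathway (41% of clearance) falls to 0.43× activity: 0.41 × 0.43 = 0.1763.
Non-CYP routes (16%) are unchanged.
Relative clearance = 1.849 + 0.1763 + 0.16 = 2.1853.
Because AUC varies inversely with clearance, the combined effect is 1 / 2.1853 = 0.458.

0.458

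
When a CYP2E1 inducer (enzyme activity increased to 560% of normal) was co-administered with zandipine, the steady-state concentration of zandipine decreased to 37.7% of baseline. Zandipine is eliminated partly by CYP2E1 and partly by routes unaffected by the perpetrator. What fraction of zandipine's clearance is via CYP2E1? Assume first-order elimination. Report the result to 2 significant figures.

0.36

Write x for the fraction cleared via CYP2E1. The observed steady-state concentration change means clearance rose to 1/0.377 = 2.653 of baseline.
Only the CYP2E1 route changed, so 2.653 = x·5.6 + (1 − x), giving x = 0.36.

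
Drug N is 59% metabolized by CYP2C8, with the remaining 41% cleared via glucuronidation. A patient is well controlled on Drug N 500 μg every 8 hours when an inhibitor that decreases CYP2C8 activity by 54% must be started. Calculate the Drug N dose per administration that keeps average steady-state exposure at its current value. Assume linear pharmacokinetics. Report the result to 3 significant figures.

341 μg

The CYP2C8 pathway (59% of clearance) drops to 0.46× activity: 0.59 × 0.46 = 0.2714.
Non-CYP routes (41%) are unchanged.
Relative clearance = 0.2714 + 0.41 = 0.6814.
To maintain the same steady-state level, dose must scale with clearance: new dose = 500 × 0.6814 = 341 μg.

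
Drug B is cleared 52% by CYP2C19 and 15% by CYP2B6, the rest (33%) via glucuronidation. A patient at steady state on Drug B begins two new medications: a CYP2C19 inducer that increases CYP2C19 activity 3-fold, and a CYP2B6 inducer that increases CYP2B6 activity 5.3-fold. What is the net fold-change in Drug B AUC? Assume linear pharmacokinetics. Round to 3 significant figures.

The CYP2C19 pathway (52% of clearance) is boosted to 3× activity: 0.52 × 3 = 1.56.
The CYP2B6 pathway (15% of clearance) is boosted to 5.3× activity: 0.15 × 5.3 = 0.795.
The remaining 33% of clearance is unaffected.
Relative clearance = 1.56 + 0.795 + 0.33 = 2.685.
Net AUC ratio = 1 / 2.685 = 0.372.

0.372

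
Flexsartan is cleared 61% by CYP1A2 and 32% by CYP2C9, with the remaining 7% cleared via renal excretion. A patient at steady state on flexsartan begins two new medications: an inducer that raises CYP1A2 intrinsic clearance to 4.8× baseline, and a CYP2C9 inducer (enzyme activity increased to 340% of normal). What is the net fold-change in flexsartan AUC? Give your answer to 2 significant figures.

The CYP1A2 pathway (61% of clearance) increases to 4.8× activity: 0.61 × 4.8 = 2.928.
The CYP2C9 pathway (32% of clearance) is boosted to 3.4× activity: 0.32 × 3.4 = 1.088.
Non-CYP routes (7%) are unchanged.
New clearance relative to baseline: 2.928 + 1.088 + 0.07 = 4.086.
AUC ∝ 1/CL: fold-change = 1 / 4.086 = 0.24.

0.24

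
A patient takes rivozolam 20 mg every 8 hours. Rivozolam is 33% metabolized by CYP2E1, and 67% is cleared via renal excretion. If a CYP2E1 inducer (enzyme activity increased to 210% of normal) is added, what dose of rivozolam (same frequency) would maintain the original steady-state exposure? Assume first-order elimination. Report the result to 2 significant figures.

CYP2E1: 0.33 × 2.1 = 0.693
Other: 0.67 (unchanged)
Relative clearance = 0.693 + 0.67 = 1.363.
Css,avg = (dose rate)/CL, so holding Css fixed requires dose ∝ CL: 20 × 1.363 = 27 mg.

27 mg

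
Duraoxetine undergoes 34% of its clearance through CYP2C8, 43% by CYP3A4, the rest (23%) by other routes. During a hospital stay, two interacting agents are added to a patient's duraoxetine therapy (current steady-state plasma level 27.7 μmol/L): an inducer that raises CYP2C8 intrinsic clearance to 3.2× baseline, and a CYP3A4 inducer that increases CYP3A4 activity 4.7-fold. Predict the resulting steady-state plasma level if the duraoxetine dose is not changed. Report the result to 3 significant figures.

CYP2C8: 0.34 × 3.2 = 1.088
CYP3A4: 0.43 × 4.7 = 2.021
Other: 0.23 (unchanged)
CL_new/CL_old = 1.088 + 2.021 + 0.23 = 3.339.
Dividing the baseline by the relative clearance: 27.7 / 3.339 = 8.30 μmol/L.

8.30 μmol/L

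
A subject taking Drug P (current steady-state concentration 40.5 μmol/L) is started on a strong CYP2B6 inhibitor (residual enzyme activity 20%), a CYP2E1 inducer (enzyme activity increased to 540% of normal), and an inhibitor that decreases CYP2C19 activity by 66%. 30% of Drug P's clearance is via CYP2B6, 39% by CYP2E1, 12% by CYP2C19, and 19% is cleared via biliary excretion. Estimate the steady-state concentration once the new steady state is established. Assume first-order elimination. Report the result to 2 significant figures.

17 μmol/L

The CYP2B6 pathway (30% of clearance) drops to 0.2× activity: 0.3 × 0.2 = 0.06.
The CYP2E1 pathway (39% of clearance) is boosted to 5.4× activity: 0.39 × 5.4 = 2.106.
The CYP2C19 pathway (12% of clearance) falls to 0.34× activity: 0.12 × 0.34 = 0.0408.
The remaining 19% of clearance is unaffected.
Relative clearance = 0.06 + 2.106 + 0.0408 + 0.19 = 2.3968.
Steady-state concentration ∝ 1/CL: new value = 40.5 / 2.3968 = 17 μmol/L.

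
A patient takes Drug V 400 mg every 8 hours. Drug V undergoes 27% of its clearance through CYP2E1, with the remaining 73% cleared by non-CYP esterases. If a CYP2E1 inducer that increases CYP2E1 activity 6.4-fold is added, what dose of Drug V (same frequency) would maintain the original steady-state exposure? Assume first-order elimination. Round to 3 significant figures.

CYP2E1: 0.27 × 6.4 = 1.728
Other: 0.73 (unchanged)
Relative clearance = 1.728 + 0.73 = 2.458.
Exposure is unchanged when dose changes in proportion to clearance. New dose = 400 mg × 2.458 = 983 mg.

983 mg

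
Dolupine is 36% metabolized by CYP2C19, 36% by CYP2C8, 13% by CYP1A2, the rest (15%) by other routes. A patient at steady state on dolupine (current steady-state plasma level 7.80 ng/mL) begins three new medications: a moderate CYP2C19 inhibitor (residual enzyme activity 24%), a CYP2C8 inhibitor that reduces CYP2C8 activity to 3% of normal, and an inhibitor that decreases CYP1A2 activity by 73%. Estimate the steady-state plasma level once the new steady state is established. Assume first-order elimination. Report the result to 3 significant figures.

The CYP2C19 pathway (36% of clearance) is reduced to 0.24× activity: 0.36 × 0.24 = 0.0864.
The CYP2C8 pathway (36% of clearance) is reduced to 0.03× activity: 0.36 × 0.03 = 0.0108.
The CYP1A2 pathway (13% of clearance) is reduced to 0.27× activity: 0.13 × 0.27 = 0.0351.
Non-CYP routes (15%) are unchanged.
CL_new/CL_old = 0.0864 + 0.0108 + 0.0351 + 0.15 = 0.2823.
Dividing the baseline by the relative clearance: 7.80 / 0.2823 = 27.6 ng/mL.

27.6 ng/mL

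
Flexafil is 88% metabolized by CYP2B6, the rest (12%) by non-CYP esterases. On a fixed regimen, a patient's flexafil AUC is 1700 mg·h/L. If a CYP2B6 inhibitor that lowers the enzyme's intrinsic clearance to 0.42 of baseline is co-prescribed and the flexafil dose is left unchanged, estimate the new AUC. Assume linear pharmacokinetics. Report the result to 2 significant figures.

3.5 × 10³ mg·h/L

CYP2B6: 0.88 × 0.42 = 0.3696
Other: 0.12 (unchanged)
Relative clearance = 0.3696 + 0.12 = 0.4896.
With dosing unchanged, AUC scales as 1/CL: 1700 / 0.4896 = 3.5 × 10³ mg·h/L.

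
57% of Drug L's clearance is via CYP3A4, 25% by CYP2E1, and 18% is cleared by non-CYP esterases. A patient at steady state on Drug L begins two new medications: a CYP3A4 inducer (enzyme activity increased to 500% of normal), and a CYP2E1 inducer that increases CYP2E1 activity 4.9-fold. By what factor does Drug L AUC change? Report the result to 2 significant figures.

0.24

The CYP3A4 pathway (57% of clearance) is boosted to 5× activity: 0.57 × 5 = 2.85.
The CYP2E1 pathway (25% of clearance) increases to 4.9× activity: 0.25 × 4.9 = 1.225.
Non-CYP routes (18%) are unchanged.
Relative clearance = 2.85 + 1.225 + 0.18 = 4.255.
AUC ∝ 1/CL: fold-change = 1 / 4.255 = 0.24.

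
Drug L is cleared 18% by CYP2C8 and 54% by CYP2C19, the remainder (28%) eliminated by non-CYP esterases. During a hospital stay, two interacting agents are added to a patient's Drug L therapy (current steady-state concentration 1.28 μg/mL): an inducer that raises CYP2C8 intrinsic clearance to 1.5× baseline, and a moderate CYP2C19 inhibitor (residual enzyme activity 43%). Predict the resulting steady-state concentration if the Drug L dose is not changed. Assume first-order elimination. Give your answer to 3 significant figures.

1.64 μg/mL

CYP2C8: 0.18 × 1.5 = 0.27
CYP2C19: 0.54 × 0.43 = 0.2322
Other: 0.28 (unchanged)
CL_new/CL_old = 0.27 + 0.2322 + 0.28 = 0.7822.
Dividing the baseline by the relative clearance: 1.28 / 0.7822 = 1.64 μg/mL.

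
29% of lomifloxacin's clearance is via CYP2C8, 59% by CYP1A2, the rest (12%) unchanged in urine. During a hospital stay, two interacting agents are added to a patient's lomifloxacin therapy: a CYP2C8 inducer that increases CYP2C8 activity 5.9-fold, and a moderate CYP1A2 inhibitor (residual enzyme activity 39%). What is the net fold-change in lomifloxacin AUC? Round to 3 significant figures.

0.485

The CYP2C8 pathway (29% of clearance) is boosted to 5.9× activity: 0.29 × 5.9 = 1.711.
The CYP1A2 pathway (59% of clearance) drops to 0.39× activity: 0.59 × 0.39 = 0.2301.
Non-CYP routes (12%) are unchanged.
CL_new/CL_old = 1.711 + 0.2301 + 0.12 = 2.0611.
AUC ∝ 1/CL: fold-change = 1 / 2.0611 = 0.485.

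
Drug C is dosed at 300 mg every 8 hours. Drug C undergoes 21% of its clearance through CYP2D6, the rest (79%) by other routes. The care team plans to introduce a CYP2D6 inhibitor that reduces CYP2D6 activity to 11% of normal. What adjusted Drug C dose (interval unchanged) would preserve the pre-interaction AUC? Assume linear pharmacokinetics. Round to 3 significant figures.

CYP2D6: 0.21 × 0.11 = 0.0231
Other: 0.79 (unchanged)
Relative clearance = 0.0231 + 0.79 = 0.8131.
Css,avg = (dose rate)/CL, so holding Css fixed requires dose ∝ CL: 300 × 0.8131 = 244 mg.

244 mg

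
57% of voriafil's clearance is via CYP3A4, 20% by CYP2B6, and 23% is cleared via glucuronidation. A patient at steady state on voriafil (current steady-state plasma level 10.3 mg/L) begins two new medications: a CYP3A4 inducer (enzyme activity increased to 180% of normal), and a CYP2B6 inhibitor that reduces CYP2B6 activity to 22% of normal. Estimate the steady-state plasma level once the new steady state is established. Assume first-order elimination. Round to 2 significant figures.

7.9 mg/L

The CYP3A4 pathway (57% of clearance) rises to 1.8× activity: 0.57 × 1.8 = 1.026.
The CYP2B6 pathway (20% of clearance) drops to 0.22× activity: 0.2 × 0.22 = 0.044.
Non-CYP routes (23%) are unchanged.
Relative clearance = 1.026 + 0.044 + 0.23 = 1.3.
Dividing the baseline by the relative clearance: 10.3 / 1.3 = 7.9 mg/L.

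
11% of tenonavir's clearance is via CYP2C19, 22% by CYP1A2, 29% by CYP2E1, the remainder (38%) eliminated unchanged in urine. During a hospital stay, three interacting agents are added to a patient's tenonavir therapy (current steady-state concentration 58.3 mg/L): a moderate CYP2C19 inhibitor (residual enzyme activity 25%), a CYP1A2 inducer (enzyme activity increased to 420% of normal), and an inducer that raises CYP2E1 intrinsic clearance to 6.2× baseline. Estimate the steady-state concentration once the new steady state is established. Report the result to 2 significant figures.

The CYP2C19 pathway (11% of clearance) is reduced to 0.25× activity: 0.11 × 0.25 = 0.0275.
The CYP1A2 pathway (22% of clearance) increases to 4.2× activity: 0.22 × 4.2 = 0.924.
The CYP2E1 pathway (29% of clearance) increases to 6.2× activity: 0.29 × 6.2 = 1.798.
The remaining 38% of clearance is unaffected.
Relative clearance = 0.0275 + 0.924 + 1.798 + 0.38 = 3.1295.
Dividing the baseline by the relative clearance: 58.3 / 3.1295 = 19 mg/L.

19 mg/L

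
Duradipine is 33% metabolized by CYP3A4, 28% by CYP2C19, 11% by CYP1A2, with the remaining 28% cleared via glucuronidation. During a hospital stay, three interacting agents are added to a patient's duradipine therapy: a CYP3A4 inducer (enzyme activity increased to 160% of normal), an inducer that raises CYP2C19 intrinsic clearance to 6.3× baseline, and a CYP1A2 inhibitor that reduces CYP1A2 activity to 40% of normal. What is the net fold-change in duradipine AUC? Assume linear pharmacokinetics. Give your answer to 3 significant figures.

0.382

CYP3A4: 0.33 × 1.6 = 0.528
CYP2C19: 0.28 × 6.3 = 1.764
CYP1A2: 0.11 × 0.4 = 0.044
Other: 0.28 (unchanged)
New clearance relative to baseline: 0.528 + 1.764 + 0.044 + 0.28 = 2.616.
Because AUC varies inversely with clearance, the combined effect is 1 / 2.616 = 0.382.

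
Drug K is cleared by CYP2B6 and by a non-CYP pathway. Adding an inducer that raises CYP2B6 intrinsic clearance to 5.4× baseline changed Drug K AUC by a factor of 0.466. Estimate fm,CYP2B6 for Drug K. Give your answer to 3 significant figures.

0.260

CL'/CL = 1 / 0.466 = 2.146
5.4·fm + (1 − fm) = 2.146
fm = (2.146 − 1) / (5.4 − 1) = 0.260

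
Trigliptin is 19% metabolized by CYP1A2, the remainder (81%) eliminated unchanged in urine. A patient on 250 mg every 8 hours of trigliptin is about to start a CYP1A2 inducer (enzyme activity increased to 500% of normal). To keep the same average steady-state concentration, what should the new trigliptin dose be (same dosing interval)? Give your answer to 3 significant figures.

440 mg

The CYP1A2 pathway (19% of clearance) increases to 5× activity: 0.19 × 5 = 0.95.
The remaining 81% of clearance is unaffected.
Relative clearance = 0.95 + 0.81 = 1.76.
Css,avg = (dose rate)/CL, so holding Css fixed requires dose ∝ CL: 250 × 1.76 = 440 mg.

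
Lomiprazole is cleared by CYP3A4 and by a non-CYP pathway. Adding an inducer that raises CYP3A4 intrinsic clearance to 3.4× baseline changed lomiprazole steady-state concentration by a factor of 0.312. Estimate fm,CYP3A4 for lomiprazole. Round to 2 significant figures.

0.92

CL'/CL = 1 / 0.312 = 3.205
3.4·fm + (1 − fm) = 3.205
fm = (3.205 − 1) / (3.4 − 1) = 0.92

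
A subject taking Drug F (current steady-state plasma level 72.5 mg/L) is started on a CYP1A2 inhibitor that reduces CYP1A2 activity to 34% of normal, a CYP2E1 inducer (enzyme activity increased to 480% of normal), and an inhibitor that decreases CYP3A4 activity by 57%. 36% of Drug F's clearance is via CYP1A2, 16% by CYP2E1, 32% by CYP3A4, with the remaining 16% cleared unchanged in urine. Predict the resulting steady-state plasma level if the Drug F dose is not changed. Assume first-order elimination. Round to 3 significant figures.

61.0 mg/L

CYP1A2: 0.36 × 0.34 = 0.1224
CYP2E1: 0.16 × 4.8 = 0.768
CYP3A4: 0.32 × 0.43 = 0.1376
Other: 0.16 (unchanged)
Relative clearance = 0.1224 + 0.768 + 0.1376 + 0.16 = 1.188.
New steady-state plasma level = 72.5 / 1.188 = 61.0 mg/L (concentration scales inversely with clearance).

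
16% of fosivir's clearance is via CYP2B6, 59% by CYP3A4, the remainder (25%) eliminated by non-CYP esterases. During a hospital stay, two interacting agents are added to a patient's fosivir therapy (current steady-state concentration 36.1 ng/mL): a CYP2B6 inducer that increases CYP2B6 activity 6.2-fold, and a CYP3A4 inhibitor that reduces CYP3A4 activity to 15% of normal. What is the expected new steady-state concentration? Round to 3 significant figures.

27.1 ng/mL

The CYP2B6 pathway (16% of clearance) is boosted to 6.2× activity: 0.16 × 6.2 = 0.992.
The CYP3A4 pathway (59% of clearance) falls to 0.15× activity: 0.59 × 0.15 = 0.0885.
Non-CYP routes (25%) are unchanged.
CL_new/CL_old = 0.992 + 0.0885 + 0.25 = 1.3305.
Dividing the baseline by the relative clearance: 36.1 / 1.3305 = 27.1 ng/mL.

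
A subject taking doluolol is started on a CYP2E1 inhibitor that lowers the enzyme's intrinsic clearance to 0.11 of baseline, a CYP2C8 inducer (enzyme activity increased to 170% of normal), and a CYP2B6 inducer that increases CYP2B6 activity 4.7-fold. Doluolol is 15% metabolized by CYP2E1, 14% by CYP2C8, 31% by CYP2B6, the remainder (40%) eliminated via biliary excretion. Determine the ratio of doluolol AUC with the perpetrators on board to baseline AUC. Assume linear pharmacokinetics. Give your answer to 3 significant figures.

0.474

CYP2E1: 0.15 × 0.11 = 0.0165
CYP2C8: 0.14 × 1.7 = 0.238
CYP2B6: 0.31 × 4.7 = 1.457
Other: 0.4 (unchanged)
New clearance relative to baseline: 0.0165 + 0.238 + 1.457 + 0.4 = 2.1115.
AUC ∝ 1/CL: fold-change = 1 / 2.1115 = 0.474.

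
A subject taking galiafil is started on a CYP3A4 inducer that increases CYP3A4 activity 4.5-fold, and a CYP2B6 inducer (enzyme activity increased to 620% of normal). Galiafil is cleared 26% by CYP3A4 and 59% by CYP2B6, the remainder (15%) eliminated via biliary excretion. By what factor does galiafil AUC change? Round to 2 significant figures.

CYP3A4: 0.26 × 4.5 = 1.17
CYP2B6: 0.59 × 6.2 = 3.658
Other: 0.15 (unchanged)
Relative clearance = 1.17 + 3.658 + 0.15 = 4.978.
Net AUC ratio = 1 / 4.978 = 0.20.

0.20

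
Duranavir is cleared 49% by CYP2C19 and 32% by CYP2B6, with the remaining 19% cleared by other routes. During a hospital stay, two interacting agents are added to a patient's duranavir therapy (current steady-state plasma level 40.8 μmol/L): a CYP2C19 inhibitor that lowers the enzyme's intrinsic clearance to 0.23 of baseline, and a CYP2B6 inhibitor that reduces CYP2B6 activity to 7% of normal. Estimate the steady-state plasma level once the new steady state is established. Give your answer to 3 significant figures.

The CYP2C19 pathway (49% of clearance) drops to 0.23× activity: 0.49 × 0.23 = 0.1127.
The CYP2B6 pathway (32% of clearance) falls to 0.07× activity: 0.32 × 0.07 = 0.0224.
The remaining 19% of clearance is unaffected.
New clearance relative to baseline: 0.1127 + 0.0224 + 0.19 = 0.3251.
Steady-state plasma level ∝ 1/CL: new value = 40.8 / 0.3251 = 125 μmol/L.

125 μmol/L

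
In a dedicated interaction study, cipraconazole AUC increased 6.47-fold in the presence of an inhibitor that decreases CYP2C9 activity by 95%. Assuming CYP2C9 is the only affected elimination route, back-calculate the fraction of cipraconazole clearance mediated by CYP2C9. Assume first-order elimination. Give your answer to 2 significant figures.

Call the CYP2C9 fraction fm. After the interaction, CL_new/CL_old = fm × 0.05 + (1 − fm).
AUC ratio = 1 / (new CL fraction), so new CL fraction = 1 / 6.47 = 0.1546.
fm × 0.05 + 1 − fm = 0.1546  ⇒  fm × (0.05 − 1) = −0.8454  ⇒  fm = 0.89.

0.89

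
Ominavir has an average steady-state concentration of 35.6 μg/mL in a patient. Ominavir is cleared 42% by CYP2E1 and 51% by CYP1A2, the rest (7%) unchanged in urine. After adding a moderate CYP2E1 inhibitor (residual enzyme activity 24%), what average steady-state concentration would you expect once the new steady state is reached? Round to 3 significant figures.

The CYP2E1 pathway (42% of clearance) falls to 0.24× activity: 0.42 × 0.24 = 0.1008.
CYP1A2 (51%) and the residual 7% are unaffected.
Relative clearance = 0.1008 + 0.51 + 0.07 = 0.6808.
Average steady-state concentration ∝ 1/CL, so new value = 35.6 / 0.6808 = 52.3 μg/mL.

52.3 μg/mL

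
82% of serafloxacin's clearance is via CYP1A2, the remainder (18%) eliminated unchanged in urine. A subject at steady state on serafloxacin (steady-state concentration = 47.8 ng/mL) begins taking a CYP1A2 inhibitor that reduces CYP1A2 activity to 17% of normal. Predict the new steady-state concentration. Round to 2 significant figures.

The CYP1A2 pathway (82% of clearance) falls to 0.17× activity: 0.82 × 0.17 = 0.1394.
Non-CYP routes (18%) are unchanged.
New clearance relative to baseline: 0.1394 + 0.18 = 0.3194.
With dosing unchanged, steady-state concentration scales as 1/CL: 47.8 / 0.3194 = 1.5 × 10² ng/mL.

1.5 × 10² ng/mL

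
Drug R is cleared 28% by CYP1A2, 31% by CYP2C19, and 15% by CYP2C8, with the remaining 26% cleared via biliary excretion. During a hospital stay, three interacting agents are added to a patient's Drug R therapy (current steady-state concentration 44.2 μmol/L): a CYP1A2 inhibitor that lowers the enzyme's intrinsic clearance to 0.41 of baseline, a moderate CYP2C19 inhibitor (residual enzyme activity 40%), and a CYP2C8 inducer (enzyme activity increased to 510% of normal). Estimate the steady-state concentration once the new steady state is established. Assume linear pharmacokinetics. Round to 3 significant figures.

35.0 μmol/L

The CYP1A2 pathway (28% of clearance) falls to 0.41× activity: 0.28 × 0.41 = 0.1148.
The CYP2C19 pathway (31% of clearance) drops to 0.4× activity: 0.31 × 0.4 = 0.124.
The CYP2C8 pathway (15% of clearance) rises to 5.1× activity: 0.15 × 5.1 = 0.765.
Non-CYP routes (26%) are unchanged.
Relative clearance = 0.1148 + 0.124 + 0.765 + 0.26 = 1.2638.
Dividing the baseline by the relative clearance: 44.2 / 1.2638 = 35.0 μmol/L.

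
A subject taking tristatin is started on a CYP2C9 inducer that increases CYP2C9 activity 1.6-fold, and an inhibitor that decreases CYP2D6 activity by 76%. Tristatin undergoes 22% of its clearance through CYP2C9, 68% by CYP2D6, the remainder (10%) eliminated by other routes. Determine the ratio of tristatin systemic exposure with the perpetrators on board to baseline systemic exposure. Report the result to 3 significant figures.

1.63

The CYP2C9 pathway (22% of clearance) rises to 1.6× activity: 0.22 × 1.6 = 0.352.
The CYP2D6 pathway (68% of clearance) falls to 0.24× activity: 0.68 × 0.24 = 0.1632.
Non-CYP routes (10%) are unchanged.
CL_new/CL_old = 0.352 + 0.1632 + 0.1 = 0.6152.
Systemic exposure ∝ 1/CL: fold-change = 1 / 0.6152 = 1.63.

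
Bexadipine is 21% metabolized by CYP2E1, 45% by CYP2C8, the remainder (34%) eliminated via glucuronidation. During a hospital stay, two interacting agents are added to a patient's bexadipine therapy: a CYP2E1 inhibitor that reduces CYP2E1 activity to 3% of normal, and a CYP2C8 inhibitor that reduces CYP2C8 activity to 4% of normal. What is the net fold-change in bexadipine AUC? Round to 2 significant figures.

2.7

The CYP2E1 pathway (21% of clearance) is reduced to 0.03× activity: 0.21 × 0.03 = 0.0063.
The CYP2C8 pathway (45% of clearance) drops to 0.04× activity: 0.45 × 0.04 = 0.018.
The remaining 34% of clearance is unaffected.
CL_new/CL_old = 0.0063 + 0.018 + 0.34 = 0.3643.
Net AUC ratio = 1 / 0.3643 = 2.7.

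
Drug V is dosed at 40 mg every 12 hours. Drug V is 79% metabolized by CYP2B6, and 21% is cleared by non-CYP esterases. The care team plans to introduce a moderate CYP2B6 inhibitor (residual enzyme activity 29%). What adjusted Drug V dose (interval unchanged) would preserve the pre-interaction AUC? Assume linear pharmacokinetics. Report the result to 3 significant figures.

17.6 mg

CYP2B6: 0.79 × 0.29 = 0.2291
Other: 0.21 (unchanged)
Relative clearance = 0.2291 + 0.21 = 0.4391.
Exposure is unchanged when dose changes in proportion to clearance. New dose = 40 mg × 0.4391 = 17.6 mg.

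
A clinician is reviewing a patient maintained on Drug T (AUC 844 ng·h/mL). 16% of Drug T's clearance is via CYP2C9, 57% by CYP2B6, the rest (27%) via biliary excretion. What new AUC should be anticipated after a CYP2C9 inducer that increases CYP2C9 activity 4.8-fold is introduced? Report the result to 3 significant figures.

The CYP2C9 pathway (16% of clearance) rises to 4.8× activity: 0.16 × 4.8 = 0.768.
CYP2B6 (57%) and the residual 27% are unaffected.
CL_new/CL_old = 0.768 + 0.57 + 0.27 = 1.608.
With dosing unchanged, AUC scales as 1/CL: 844 / 1.608 = 525 ng·h/mL.

525 ng·h/mL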